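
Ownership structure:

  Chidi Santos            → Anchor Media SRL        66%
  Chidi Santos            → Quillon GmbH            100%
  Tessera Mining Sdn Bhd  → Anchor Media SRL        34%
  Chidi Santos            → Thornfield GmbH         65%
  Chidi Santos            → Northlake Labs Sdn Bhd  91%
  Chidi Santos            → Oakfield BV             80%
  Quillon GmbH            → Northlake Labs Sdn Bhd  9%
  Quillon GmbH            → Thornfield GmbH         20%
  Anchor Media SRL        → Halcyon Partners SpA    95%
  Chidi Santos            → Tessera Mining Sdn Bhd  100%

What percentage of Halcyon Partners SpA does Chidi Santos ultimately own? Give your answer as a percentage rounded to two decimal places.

95.00%

Chidi reaches Halcyon along 2 paths.
Via Anchor: 66% × 95% = 62.7%.
Via Tessera → Anchor: 100% × 34% × 95% = 32.3%.
Total: 62.7% + 32.3% = 95%.
Rounded: 95.00%.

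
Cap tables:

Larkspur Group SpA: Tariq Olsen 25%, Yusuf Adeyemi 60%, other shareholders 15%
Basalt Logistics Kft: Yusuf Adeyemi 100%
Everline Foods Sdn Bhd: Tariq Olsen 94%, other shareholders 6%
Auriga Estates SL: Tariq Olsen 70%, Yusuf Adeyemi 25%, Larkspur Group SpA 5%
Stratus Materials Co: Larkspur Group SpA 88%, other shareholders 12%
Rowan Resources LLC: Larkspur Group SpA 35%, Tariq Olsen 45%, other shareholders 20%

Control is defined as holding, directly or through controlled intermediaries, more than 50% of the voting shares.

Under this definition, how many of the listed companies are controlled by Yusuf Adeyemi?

3

Yusuf holds 60% of Larkspur, so Yusuf controls Larkspur.
Yusuf holds 100% of Basalt, so Yusuf controls Basalt.
Larkspur holds 88% of Stratus, so Yusuf controls Stratus.
No other company's threshold is met.
Yusuf controls 3 companies.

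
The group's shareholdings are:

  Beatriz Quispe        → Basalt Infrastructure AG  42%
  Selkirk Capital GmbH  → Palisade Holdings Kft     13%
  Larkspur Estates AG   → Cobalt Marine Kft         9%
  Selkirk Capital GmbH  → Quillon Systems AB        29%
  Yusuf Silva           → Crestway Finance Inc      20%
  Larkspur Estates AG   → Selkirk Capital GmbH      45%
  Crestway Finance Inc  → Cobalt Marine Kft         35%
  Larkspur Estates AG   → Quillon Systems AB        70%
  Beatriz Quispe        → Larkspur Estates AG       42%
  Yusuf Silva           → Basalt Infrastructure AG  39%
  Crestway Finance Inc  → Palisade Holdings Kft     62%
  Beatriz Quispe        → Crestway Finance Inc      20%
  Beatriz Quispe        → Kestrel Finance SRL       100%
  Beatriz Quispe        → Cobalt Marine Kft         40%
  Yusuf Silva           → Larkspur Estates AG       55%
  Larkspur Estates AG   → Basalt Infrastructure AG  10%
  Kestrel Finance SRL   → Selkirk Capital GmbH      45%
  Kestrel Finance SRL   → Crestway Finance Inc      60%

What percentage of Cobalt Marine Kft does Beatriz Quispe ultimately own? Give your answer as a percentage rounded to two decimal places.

Beatriz reaches Cobalt along 4 paths.
Via Kestrel → Crestway: 100% × 60% × 35% = 21%.
Via Crestway: 20% × 35% = 7%.
Via Larkspur: 42% × 9% = 3.78%.
Direct stake: 40% = 40%.
Total: 21% + 7% + 3.78% + 40% = 71.78%.

71.78%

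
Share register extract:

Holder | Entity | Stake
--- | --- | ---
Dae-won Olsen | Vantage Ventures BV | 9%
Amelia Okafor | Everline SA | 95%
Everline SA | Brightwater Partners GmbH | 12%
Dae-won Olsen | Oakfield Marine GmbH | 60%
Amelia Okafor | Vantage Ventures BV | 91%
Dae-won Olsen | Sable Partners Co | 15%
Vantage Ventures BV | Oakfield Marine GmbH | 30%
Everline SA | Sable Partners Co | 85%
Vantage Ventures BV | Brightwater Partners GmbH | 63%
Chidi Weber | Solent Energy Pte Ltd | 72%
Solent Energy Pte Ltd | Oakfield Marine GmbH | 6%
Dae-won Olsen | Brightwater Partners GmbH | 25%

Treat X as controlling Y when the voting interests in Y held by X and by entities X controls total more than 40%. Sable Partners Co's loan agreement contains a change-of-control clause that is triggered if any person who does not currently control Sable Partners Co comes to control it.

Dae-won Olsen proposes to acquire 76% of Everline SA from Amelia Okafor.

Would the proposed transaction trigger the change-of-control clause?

The purchase adds only to Dae-won's holdings (Amelia's stake shrinks), so Dae-won is the only person who could newly come to control Sable.
Dae-won holds 60% of Oakfield, so Dae-won controls Oakfield.
In Sable, Dae-won's side holds only 15%, not > 40%.
So before the transaction, Dae-won does not control Sable.
After the purchase, Dae-won holds 76% of Everline directly, and Amelia's stake falls to 19%.
Dae-won holds 76% of Everline, so Dae-won controls Everline.
Everline and Dae-won together hold 85% + 15% = 100% of Sable, so Dae-won controls Sable.
Dae-won did not control Sable before and does after, so the clause is triggered.

Yes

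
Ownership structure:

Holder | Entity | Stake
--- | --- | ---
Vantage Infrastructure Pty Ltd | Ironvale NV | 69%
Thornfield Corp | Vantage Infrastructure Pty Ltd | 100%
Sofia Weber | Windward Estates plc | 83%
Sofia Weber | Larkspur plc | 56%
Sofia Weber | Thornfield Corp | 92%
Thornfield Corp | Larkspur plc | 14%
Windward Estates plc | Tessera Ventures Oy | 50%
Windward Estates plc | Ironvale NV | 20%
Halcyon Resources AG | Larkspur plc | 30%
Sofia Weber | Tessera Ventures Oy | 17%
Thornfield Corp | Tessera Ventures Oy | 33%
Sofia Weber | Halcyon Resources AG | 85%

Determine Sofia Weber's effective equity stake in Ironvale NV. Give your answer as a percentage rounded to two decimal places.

80.08%

Sofia reaches Ironvale along 2 paths.
Via Thornfield → Vantage: 92% × 100% × 69% = 63.48%.
Via Windward: 83% × 20% = 16.6%.
Total: 63.48% + 16.6% = 80.08%.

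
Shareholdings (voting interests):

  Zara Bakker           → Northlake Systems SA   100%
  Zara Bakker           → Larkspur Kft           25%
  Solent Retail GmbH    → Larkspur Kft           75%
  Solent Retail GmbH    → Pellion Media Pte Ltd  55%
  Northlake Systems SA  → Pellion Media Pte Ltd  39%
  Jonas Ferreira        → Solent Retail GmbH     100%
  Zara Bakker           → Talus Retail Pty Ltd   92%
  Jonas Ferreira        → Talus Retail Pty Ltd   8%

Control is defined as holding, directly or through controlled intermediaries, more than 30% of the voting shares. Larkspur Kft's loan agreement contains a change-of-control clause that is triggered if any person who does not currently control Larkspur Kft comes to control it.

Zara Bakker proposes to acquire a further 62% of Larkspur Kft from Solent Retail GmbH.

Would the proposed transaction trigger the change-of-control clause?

The purchase adds only to Zara's holdings (Solent's stake shrinks), so Zara is the only person who could newly come to control Larkspur.
Zara holds 100% of Northlake, so Zara controls Northlake.
Zara holds 92% of Talus, so Zara controls Talus.
Northlake holds 39% of Pellion, so Zara controls Pellion.
In Larkspur, Zara's side holds only 25%, not > 30%.
So before the transaction, Zara does not control Larkspur.
After the purchase, Zara's direct stake in Larkspur rises to 25% + 62% = 87%, and Solent's stake falls to 13%.
Zara holds 87% of Larkspur, so Zara controls Larkspur.
Zara did not control Larkspur before and does after, so the clause is triggered.

Yes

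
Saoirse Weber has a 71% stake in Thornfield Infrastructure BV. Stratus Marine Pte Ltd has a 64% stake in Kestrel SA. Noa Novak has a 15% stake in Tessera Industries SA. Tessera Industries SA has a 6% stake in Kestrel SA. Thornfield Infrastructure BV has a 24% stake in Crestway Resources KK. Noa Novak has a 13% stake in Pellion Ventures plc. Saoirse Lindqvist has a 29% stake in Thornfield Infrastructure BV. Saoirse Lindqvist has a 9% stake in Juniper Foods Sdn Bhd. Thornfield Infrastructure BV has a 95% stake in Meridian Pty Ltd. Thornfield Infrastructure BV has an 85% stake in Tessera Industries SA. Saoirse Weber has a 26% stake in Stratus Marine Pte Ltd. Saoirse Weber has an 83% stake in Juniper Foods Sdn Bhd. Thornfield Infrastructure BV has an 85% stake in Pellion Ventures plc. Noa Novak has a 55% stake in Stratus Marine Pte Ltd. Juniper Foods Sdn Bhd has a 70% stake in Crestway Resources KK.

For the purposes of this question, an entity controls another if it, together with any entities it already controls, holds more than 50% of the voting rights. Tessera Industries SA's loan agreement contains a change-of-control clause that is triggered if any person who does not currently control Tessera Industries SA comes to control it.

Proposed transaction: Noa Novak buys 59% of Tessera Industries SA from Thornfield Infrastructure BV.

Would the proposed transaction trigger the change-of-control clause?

The purchase adds only to Noa's holdings (Thornfield's stake shrinks), so Noa is the only person who could newly come to control Tessera.
Noa holds 55% of Stratus, so Noa controls Stratus.
Stratus holds 64% of Kestrel, so Noa controls Kestrel.
In Tessera, Noa's side holds only 15%, not > 50%.
So before the transaction, Noa does not control Tessera.
After the purchase, Noa's direct stake in Tessera rises to 15% + 59% = 74%, and Thornfield's stake falls to 26%.
Noa holds 74% of Tessera, so Noa controls Tessera.
Noa did not control Tessera before and does after, so the clause is triggered.

Yes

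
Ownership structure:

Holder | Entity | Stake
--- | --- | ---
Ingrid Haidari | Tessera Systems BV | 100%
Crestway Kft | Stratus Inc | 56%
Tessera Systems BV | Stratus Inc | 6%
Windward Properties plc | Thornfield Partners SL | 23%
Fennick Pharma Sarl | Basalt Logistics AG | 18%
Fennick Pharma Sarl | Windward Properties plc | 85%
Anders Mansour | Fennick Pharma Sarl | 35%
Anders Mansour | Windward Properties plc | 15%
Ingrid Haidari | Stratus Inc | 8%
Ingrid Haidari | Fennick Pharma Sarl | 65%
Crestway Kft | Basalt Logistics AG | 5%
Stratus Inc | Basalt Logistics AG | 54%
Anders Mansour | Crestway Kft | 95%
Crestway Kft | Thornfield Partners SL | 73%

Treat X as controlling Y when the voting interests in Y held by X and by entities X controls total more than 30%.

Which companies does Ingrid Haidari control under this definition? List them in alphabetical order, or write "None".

Ingrid holds 100% of Tessera, so Ingrid controls Tessera.
Ingrid holds 65% of Fennick, so Ingrid controls Fennick.
Fennick holds 85% of Windward, so Ingrid controls Windward.
No other company's threshold is met.

Fennick Pharma Sarl, Tessera Systems BV, Windward Properties plc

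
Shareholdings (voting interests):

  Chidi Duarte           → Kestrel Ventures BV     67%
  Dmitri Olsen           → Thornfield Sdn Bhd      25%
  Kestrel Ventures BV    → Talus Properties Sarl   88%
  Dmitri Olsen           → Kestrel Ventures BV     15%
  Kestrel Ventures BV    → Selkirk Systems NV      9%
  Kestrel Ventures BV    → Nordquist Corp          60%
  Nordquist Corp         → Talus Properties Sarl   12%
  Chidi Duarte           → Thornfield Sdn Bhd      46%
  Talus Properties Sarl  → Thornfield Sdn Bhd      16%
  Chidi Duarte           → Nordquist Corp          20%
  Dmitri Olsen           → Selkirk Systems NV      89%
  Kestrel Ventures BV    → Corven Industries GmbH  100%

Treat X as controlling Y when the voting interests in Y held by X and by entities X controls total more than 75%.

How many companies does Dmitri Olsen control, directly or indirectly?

1

Dmitri holds 89% of Selkirk, so Dmitri controls Selkirk.
No other company's threshold is met.
Dmitri controls 1 company.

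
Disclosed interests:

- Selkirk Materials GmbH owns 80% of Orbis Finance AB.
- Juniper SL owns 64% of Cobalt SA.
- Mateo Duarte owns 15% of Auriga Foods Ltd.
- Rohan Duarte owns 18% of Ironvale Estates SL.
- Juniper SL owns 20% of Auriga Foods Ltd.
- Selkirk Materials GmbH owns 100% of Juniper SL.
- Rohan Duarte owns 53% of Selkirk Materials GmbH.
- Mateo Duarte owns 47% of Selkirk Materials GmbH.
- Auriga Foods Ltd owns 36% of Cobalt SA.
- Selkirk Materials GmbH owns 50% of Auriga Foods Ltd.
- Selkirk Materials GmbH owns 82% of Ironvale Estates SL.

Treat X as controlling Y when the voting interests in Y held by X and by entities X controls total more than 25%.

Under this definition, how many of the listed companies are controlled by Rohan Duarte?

Rohan holds 53% of Selkirk, so Rohan controls Selkirk.
Selkirk holds 100% of Juniper, so Rohan controls Juniper.
Selkirk and Rohan together hold 82% + 18% = 100% of Ironvale, so Rohan controls Ironvale.
Juniper and Selkirk together hold 20% + 50% = 70% of Auriga, so Rohan controls Auriga.
Juniper and Auriga together hold 64% + 36% = 100% of Cobalt, so Rohan controls Cobalt.
Selkirk holds 80% of Orbis, so Rohan controls Orbis.
Rohan controls 6 companies.

6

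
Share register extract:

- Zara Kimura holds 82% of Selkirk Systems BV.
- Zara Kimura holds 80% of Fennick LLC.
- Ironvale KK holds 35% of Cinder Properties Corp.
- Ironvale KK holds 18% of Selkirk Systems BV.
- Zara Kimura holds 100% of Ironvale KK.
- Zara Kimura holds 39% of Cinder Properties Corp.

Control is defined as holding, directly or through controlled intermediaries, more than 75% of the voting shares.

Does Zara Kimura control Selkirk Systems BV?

Zara holds 100% of Ironvale, so Zara controls Ironvale.
Zara and Ironvale together hold 82% + 18% = 100% of Selkirk, so Zara controls Selkirk.

Yes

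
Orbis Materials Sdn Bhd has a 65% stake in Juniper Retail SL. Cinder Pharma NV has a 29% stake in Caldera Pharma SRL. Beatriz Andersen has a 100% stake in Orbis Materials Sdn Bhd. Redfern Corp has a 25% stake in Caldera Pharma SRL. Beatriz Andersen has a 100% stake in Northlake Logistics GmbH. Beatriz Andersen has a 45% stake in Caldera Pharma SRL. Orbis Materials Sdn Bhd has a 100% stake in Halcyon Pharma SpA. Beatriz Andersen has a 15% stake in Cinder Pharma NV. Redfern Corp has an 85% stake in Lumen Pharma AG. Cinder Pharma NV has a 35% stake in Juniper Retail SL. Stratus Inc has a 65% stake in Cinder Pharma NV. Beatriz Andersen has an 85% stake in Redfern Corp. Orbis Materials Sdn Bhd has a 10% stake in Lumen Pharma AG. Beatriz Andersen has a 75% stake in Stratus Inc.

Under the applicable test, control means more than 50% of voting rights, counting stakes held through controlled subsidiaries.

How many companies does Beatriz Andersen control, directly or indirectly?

Beatriz holds 75% of Stratus, so Beatriz controls Stratus.
Beatriz holds 100% of Orbis, so Beatriz controls Orbis.
Beatriz holds 85% of Redfern, so Beatriz controls Redfern.
Orbis holds 100% of Halcyon, so Beatriz controls Halcyon.
Redfern and Orbis together hold 85% + 10% = 95% of Lumen, so Beatriz controls Lumen.
Beatriz and Stratus together hold 15% + 65% = 80% of Cinder, so Beatriz controls Cinder.
Orbis and Cinder together hold 65% + 35% = 100% of Juniper, so Beatriz controls Juniper.
Beatriz and Cinder and Redfern together hold 45% + 29% + 25% = 99% of Caldera, so Beatriz controls Caldera.
Beatriz holds 100% of Northlake, so Beatriz controls Northlake.
Beatriz controls 9 companies.

9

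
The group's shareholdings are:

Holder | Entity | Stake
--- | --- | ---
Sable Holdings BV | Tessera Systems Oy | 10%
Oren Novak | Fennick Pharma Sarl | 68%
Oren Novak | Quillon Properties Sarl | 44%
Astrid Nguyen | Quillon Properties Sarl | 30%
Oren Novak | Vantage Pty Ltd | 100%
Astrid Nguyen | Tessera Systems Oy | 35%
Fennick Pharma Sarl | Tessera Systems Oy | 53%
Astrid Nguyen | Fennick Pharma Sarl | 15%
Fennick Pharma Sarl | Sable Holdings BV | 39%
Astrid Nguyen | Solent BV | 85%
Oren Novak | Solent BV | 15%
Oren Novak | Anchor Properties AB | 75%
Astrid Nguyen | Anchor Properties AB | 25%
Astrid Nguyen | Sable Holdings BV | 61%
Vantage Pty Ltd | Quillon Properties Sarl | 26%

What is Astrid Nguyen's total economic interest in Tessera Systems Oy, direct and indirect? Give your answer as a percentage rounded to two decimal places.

Astrid reaches Tessera along 4 paths.
Via Fennick → Sable: 15% × 39% × 10% = 0.585%.
Via Sable: 61% × 10% = 6.1%.
Via Fennick: 15% × 53% = 7.95%.
Direct stake: 35% = 35%.
Total: 0.585% + 6.1% + 7.95% + 35% = 49.635%.
Rounded: 49.64%.

49.64%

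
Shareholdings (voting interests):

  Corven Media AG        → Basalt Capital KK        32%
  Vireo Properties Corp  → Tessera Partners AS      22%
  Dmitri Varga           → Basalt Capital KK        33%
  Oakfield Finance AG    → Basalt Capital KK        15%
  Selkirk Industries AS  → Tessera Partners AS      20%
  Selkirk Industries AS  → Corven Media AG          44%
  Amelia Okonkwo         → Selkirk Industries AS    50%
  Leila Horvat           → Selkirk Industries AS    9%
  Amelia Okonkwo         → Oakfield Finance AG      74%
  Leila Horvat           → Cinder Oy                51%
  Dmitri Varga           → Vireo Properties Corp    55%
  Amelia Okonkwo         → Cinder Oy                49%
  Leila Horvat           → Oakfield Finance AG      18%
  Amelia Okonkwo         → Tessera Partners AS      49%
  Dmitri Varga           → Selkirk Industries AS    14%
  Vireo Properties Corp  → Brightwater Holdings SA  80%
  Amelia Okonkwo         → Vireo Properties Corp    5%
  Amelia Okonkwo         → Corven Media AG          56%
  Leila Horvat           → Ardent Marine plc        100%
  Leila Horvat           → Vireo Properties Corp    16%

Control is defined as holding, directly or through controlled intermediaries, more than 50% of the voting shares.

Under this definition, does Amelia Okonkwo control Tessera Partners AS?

Amelia holds 56% of Corven, so Amelia controls Corven.
Amelia holds 74% of Oakfield, so Amelia controls Oakfield.
In Tessera, Amelia's side holds only 49%, not > 50%.
So Amelia does not control Tessera.

No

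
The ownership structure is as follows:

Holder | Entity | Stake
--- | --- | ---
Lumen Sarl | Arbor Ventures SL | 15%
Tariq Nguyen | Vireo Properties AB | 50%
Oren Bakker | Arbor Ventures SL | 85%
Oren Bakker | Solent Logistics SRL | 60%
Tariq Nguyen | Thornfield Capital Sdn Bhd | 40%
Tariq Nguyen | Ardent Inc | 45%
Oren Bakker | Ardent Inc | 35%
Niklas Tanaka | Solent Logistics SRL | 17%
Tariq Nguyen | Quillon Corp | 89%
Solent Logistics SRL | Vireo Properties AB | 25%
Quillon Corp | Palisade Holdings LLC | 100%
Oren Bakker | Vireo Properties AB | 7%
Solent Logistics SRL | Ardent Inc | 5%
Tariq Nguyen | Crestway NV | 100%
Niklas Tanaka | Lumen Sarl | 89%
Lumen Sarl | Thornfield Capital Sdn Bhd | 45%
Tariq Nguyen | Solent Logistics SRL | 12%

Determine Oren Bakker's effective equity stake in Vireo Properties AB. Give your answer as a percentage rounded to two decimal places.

22.00%

Oren reaches Vireo along 2 paths.
Via Solent: 60% × 25% = 15%.
Direct stake: 7% = 7%.
Total: 15% + 7% = 22%.
Rounded: 22.00%.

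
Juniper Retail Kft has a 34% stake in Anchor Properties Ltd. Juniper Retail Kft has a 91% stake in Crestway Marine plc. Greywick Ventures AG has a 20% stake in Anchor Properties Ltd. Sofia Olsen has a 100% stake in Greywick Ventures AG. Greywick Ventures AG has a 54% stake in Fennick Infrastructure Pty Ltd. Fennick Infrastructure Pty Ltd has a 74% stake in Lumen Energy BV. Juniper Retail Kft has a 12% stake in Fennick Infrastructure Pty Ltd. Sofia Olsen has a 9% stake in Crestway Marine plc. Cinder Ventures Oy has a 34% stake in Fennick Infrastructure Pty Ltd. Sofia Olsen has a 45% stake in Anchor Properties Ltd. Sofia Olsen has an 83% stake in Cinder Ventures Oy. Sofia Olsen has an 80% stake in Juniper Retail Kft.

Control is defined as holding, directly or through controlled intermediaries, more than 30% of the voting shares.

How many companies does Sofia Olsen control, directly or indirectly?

Sofia holds 83% of Cinder, so Sofia controls Cinder.
Sofia holds 80% of Juniper, so Sofia controls Juniper.
Sofia holds 100% of Greywick, so Sofia controls Greywick.
Cinder and Juniper and Greywick together hold 34% + 12% + 54% = 100% of Fennick, so Sofia controls Fennick.
Juniper and Sofia and Greywick together hold 34% + 45% + 20% = 99% of Anchor, so Sofia controls Anchor.
Fennick holds 74% of Lumen, so Sofia controls Lumen.
Juniper and Sofia together hold 91% + 9% = 100% of Crestway, so Sofia controls Crestway.
Sofia controls 7 companies.

7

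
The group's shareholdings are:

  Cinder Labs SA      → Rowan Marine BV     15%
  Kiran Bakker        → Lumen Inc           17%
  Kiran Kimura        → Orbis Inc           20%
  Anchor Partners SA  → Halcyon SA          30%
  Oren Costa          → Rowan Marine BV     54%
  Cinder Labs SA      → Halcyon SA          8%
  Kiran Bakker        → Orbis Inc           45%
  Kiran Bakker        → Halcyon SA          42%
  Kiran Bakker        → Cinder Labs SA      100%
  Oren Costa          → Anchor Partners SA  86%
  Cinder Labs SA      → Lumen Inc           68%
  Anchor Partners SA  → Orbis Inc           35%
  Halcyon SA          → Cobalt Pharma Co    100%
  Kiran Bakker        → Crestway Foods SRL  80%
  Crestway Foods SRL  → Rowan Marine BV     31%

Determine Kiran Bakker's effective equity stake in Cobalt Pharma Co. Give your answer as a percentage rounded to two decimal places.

Kiran Bakker reaches Cobalt along 2 paths.
Via Cinder → Halcyon: 100% × 8% × 100% = 8%.
Via Halcyon: 42% × 100% = 42%.
Total: 8% + 42% = 50%.
Rounded: 50.00%.

50.00%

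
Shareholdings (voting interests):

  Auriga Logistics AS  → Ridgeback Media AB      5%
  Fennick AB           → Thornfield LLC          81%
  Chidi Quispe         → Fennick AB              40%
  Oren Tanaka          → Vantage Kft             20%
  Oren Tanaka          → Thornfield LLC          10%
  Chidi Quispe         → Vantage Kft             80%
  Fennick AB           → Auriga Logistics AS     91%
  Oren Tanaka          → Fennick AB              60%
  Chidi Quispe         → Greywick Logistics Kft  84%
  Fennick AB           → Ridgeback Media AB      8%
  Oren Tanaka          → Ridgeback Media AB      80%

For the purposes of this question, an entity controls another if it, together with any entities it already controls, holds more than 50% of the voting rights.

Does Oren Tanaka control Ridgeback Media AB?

Yes

Oren holds 60% of Fennick, so Oren controls Fennick.
Fennick holds 91% of Auriga, so Oren controls Auriga.
Fennick and Oren and Auriga together hold 8% + 80% + 5% = 93% of Ridgeback, so Oren controls Ridgeback.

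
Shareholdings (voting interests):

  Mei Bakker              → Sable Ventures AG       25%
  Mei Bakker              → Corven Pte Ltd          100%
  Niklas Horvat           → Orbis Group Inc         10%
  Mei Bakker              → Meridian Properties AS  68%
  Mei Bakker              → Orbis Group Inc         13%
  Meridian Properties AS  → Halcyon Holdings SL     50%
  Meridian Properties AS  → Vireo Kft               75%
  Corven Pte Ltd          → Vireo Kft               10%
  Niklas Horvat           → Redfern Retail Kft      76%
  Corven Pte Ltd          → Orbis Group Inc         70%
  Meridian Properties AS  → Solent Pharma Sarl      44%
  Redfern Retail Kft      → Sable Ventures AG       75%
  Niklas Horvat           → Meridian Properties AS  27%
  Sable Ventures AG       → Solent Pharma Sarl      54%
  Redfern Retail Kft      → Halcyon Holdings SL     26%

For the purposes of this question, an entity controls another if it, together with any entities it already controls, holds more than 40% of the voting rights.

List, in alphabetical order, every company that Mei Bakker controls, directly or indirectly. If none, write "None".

Corven Pte Ltd, Halcyon Holdings SL, Meridian Properties AS, Orbis Group Inc, Solent Pharma Sarl, Vireo Kft

Mei holds 100% of Corven, so Mei controls Corven.
Mei holds 68% of Meridian, so Mei controls Meridian.
Meridian and Corven together hold 75% + 10% = 85% of Vireo, so Mei controls Vireo.
Meridian holds 44% of Solent, so Mei controls Solent.
Corven and Mei together hold 70% + 13% = 83% of Orbis, so Mei controls Orbis.
Meridian holds 50% of Halcyon, so Mei controls Halcyon.
No other company's threshold is met.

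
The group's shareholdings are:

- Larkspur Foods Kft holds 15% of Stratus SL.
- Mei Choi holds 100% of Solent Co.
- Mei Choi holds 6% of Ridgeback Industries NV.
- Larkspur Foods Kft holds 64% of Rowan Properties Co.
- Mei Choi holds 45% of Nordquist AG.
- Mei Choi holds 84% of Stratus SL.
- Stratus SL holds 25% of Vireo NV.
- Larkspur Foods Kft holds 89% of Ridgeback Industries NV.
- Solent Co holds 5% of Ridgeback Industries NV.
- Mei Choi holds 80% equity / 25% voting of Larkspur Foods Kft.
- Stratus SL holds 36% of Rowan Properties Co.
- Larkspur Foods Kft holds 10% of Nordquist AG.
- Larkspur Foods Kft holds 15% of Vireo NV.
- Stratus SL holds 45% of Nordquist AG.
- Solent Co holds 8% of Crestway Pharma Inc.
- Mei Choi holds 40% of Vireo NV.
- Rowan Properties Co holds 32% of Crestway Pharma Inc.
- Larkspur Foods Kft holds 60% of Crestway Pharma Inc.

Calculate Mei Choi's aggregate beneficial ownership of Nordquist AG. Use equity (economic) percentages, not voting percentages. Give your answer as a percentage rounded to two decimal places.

Mei reaches Nordquist along 4 paths.
Via Larkspur: 80% × 10% = 8%.
Via Stratus: 84% × 45% = 37.8%.
Via Larkspur → Stratus: 80% × 15% × 45% = 5.4%.
Direct stake: 45% = 45%.
Total: 8% + 37.8% + 5.4% + 45% = 96.2%.
Rounded: 96.20%.

96.20%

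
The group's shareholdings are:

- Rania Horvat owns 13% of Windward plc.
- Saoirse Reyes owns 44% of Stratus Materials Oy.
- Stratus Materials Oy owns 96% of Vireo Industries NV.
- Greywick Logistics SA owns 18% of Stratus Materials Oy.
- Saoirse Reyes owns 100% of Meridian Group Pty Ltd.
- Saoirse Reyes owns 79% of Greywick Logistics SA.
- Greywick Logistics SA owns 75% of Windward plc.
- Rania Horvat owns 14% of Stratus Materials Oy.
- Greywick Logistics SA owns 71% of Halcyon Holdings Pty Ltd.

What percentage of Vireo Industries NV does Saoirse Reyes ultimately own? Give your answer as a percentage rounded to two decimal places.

Saoirse reaches Vireo along 2 paths.
Via Stratus: 44% × 96% = 42.24%.
Via Greywick → Stratus: 79% × 18% × 96% = 13.6512%.
Total: 42.24% + 13.6512% = 55.8912%.
Rounded: 55.89%.

55.89%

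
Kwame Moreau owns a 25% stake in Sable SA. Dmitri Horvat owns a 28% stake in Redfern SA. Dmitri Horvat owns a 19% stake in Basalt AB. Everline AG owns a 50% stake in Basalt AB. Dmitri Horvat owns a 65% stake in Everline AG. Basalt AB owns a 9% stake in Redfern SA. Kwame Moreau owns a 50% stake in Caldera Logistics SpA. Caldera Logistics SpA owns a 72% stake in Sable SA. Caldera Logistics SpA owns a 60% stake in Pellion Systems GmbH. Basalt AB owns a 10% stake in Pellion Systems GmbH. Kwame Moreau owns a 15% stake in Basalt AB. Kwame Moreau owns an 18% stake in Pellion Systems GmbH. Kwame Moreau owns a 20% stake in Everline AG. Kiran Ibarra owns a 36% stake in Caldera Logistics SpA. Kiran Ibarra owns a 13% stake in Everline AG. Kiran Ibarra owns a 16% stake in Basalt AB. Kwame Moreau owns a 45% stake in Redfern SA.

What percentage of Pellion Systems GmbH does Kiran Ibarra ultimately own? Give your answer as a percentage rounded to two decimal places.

Kiran reaches Pellion along 3 paths.
Via Caldera: 36% × 60% = 21.6%.
Via Basalt: 16% × 10% = 1.6%.
Via Everline → Basalt: 13% × 50% × 10% = 0.65%.
Total: 21.6% + 1.6% + 0.65% = 23.85%.

23.85%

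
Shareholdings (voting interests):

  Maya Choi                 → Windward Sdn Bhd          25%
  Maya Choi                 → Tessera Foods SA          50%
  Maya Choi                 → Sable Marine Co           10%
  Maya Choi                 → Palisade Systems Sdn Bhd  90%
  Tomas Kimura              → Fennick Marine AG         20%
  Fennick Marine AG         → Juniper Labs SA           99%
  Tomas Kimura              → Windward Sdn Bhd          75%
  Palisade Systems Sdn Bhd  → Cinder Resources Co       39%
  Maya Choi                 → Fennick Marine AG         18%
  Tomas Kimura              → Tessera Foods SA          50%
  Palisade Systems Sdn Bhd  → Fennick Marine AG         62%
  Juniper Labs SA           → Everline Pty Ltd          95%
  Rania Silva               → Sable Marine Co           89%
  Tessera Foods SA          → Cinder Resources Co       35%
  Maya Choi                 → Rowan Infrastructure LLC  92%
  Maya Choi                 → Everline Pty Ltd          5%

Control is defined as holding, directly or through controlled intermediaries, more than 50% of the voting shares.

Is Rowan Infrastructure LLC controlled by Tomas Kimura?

Tomas holds 75% of Windward, so Tomas controls Windward.
Neither Tomas nor any entity Tomas controls holds any voting interest in Rowan.
So Tomas does not control Rowan.

No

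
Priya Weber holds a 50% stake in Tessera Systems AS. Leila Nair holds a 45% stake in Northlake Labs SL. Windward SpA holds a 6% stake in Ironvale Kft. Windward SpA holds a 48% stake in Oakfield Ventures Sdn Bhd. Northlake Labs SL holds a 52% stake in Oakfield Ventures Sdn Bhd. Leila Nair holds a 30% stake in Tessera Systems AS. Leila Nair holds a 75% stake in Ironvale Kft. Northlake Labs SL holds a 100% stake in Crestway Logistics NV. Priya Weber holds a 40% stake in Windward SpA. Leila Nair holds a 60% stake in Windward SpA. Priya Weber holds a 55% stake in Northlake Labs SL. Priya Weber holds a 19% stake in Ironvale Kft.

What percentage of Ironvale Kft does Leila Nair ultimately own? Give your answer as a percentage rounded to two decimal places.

78.60%

Leila reaches Ironvale along 2 paths.
Direct stake: 75% = 75%.
Via Windward: 60% × 6% = 3.6%.
Total: 75% + 3.6% = 78.6%.
Rounded: 78.60%.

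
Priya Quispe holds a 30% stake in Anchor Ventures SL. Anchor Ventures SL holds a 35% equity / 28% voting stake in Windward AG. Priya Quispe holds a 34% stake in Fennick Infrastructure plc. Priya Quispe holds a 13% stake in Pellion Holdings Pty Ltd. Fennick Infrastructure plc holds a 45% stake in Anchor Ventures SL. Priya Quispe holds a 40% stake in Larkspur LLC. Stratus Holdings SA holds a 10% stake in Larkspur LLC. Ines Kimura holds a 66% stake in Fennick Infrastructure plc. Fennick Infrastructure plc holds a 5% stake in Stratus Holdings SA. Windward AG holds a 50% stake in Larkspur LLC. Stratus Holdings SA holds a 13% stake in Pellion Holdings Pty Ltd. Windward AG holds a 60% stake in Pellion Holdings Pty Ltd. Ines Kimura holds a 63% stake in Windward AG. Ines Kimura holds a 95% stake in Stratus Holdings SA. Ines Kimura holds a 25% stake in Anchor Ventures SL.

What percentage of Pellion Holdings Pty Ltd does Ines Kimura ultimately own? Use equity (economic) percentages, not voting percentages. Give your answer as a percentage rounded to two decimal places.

Ines reaches Pellion along 5 paths.
Via Fennick → Anchor → Windward: 66% × 45% × 35% × 60% = 6.237%.
Via Anchor → Windward: 25% × 35% × 60% = 5.25%.
Via Windward: 63% × 60% = 37.8%.
Via Stratus: 95% × 13% = 12.35%.
Via Fennick → Stratus: 66% × 5% × 13% = 0.429%.
Total: 6.237% + 5.25% + 37.8% + 12.35% + 0.429% = 62.066%.
Rounded: 62.07%.

62.07%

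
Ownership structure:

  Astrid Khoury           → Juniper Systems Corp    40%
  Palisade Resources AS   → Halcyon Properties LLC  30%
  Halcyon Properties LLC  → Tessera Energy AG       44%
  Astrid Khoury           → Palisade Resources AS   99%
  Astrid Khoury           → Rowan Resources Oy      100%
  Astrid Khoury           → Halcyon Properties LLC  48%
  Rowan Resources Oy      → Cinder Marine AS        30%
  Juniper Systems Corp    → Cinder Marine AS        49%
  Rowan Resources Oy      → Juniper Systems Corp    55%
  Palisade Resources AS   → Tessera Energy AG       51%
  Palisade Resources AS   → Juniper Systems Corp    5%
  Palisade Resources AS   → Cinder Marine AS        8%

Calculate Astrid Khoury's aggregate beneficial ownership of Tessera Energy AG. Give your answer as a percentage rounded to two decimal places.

84.68%

Astrid reaches Tessera along 3 paths.
Via Halcyon: 48% × 44% = 21.12%.
Via Palisade → Halcyon: 99% × 30% × 44% = 13.068%.
Via Palisade: 99% × 51% = 50.49%.
Total: 21.12% + 13.068% + 50.49% = 84.678%.
Rounded: 84.68%.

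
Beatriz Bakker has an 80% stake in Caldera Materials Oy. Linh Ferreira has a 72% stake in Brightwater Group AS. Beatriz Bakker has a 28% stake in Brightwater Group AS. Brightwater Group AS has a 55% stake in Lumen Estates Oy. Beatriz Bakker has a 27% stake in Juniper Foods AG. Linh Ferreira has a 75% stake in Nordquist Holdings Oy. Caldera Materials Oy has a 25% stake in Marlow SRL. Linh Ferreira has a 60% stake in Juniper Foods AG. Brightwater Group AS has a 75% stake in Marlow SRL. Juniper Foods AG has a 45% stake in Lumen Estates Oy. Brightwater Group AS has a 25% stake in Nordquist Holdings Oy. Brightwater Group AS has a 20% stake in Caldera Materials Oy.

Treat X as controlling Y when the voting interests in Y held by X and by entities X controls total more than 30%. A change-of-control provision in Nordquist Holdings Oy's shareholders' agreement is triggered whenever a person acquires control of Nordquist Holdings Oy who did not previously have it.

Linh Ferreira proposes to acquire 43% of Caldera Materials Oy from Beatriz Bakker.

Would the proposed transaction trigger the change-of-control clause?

No

The purchase adds only to Linh's holdings (Beatriz's stake shrinks), so Linh is the only person who could newly come to control Nordquist.
Linh holds 72% of Brightwater, so Linh controls Brightwater.
Brightwater and Linh together hold 25% + 75% = 100% of Nordquist, so Linh controls Nordquist.
So Linh already controls Nordquist before the transaction.
After the purchase, Linh holds 43% of Caldera directly, and Beatriz's stake falls to 37%.
Linh controlled Nordquist already, so this is not a new person acquiring control; every other person's position is unchanged or reduced.
No new person acquires control, so the clause is not triggered.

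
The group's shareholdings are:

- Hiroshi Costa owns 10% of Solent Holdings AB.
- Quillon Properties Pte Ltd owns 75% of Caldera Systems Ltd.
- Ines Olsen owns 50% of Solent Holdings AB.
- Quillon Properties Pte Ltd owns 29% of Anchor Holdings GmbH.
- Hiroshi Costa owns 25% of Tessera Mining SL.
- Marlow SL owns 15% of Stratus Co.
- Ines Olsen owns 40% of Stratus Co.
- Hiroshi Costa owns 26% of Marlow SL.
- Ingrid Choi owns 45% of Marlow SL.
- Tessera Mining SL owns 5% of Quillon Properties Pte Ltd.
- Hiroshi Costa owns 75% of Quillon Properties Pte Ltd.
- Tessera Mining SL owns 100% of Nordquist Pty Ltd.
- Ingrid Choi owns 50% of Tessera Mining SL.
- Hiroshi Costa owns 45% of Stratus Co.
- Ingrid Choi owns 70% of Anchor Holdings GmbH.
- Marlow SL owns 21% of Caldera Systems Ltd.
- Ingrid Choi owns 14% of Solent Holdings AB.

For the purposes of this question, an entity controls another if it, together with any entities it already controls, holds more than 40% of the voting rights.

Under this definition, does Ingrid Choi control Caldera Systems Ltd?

No

Ingrid holds 50% of Tessera, so Ingrid controls Tessera.
Ingrid holds 45% of Marlow, so Ingrid controls Marlow.
Ingrid holds 70% of Anchor, so Ingrid controls Anchor.
Tessera holds 100% of Nordquist, so Ingrid controls Nordquist.
In Caldera, Ingrid's side holds only 21%, not > 40%.
So Ingrid does not control Caldera.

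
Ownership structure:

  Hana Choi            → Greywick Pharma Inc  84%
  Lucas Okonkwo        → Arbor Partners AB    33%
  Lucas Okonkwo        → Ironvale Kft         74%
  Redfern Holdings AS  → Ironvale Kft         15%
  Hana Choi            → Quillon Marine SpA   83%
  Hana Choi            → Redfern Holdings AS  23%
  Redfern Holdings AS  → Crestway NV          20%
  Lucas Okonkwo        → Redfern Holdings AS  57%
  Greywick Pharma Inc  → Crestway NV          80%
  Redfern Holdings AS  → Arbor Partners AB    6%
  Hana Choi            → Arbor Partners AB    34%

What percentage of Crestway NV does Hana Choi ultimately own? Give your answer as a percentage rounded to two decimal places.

71.80%

Hana reaches Crestway along 2 paths.
Via Greywick: 84% × 80% = 67.2%.
Via Redfern: 23% × 20% = 4.6%.
Total: 67.2% + 4.6% = 71.8%.
Rounded: 71.80%.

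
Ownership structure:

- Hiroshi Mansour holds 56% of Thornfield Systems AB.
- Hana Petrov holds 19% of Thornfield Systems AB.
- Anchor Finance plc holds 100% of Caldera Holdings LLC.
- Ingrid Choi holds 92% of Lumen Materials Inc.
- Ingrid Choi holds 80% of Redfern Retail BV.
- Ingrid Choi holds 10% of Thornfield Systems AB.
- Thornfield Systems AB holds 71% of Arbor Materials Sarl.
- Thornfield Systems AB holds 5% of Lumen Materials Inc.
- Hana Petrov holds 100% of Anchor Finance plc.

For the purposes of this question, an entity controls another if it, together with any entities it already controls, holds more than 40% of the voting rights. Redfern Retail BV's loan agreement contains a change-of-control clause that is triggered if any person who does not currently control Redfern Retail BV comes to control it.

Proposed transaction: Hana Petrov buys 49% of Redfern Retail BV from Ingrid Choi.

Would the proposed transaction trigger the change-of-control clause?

The purchase adds only to Hana's holdings (Ingrid's stake shrinks), so Hana is the only person who could newly come to control Redfern.
Hana holds 100% of Anchor, so Hana controls Anchor.
Anchor holds 100% of Caldera, so Hana controls Caldera.
Neither Hana nor any entity Hana controls holds any voting interest in Redfern.
So before the transaction, Hana does not control Redfern.
After the purchase, Hana holds 49% of Redfern directly, and Ingrid's stake falls to 31%.
Hana holds 49% of Redfern, so Hana controls Redfern.
Hana did not control Redfern before and does after, so the clause is triggered.

Yes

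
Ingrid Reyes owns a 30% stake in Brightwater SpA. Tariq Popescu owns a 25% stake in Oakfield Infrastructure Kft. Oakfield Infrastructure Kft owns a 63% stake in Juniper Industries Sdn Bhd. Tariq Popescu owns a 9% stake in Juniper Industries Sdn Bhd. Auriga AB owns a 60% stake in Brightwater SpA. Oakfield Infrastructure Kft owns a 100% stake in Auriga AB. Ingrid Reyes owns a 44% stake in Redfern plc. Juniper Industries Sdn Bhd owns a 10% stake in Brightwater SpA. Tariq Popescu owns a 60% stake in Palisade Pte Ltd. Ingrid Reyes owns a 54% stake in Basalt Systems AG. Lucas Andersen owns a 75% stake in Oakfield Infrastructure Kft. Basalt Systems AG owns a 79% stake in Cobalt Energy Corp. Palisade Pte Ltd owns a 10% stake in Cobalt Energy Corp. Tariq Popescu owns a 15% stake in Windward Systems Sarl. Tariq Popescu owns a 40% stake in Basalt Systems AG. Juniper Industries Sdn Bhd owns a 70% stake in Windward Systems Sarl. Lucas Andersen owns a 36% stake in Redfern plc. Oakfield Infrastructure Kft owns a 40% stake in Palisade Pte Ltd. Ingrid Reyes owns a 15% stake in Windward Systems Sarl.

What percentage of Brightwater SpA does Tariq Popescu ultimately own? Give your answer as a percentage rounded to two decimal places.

17.48%

Tariq reaches Brightwater along 3 paths.
Via Oakfield → Juniper: 25% × 63% × 10% = 1.575%.
Via Juniper: 9% × 10% = 0.9%.
Via Oakfield → Auriga: 25% × 100% × 60% = 15%.
Total: 1.575% + 0.9% + 15% = 17.475%.
Rounded: 17.48%.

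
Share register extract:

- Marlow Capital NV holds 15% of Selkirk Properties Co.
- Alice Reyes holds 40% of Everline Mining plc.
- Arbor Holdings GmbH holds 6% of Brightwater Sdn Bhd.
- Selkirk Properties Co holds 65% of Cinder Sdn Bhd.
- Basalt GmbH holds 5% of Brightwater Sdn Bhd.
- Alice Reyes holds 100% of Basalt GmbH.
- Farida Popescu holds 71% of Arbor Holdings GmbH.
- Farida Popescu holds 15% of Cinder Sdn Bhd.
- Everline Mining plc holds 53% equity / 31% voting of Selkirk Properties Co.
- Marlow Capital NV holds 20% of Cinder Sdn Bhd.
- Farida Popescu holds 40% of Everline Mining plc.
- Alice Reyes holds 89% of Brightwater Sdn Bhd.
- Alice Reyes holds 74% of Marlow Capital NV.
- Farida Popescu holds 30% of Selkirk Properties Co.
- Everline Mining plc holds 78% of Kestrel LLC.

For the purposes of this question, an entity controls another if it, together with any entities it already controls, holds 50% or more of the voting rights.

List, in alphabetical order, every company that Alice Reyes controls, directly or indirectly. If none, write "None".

Basalt GmbH, Brightwater Sdn Bhd, Marlow Capital NV

Alice holds 74% of Marlow, so Alice controls Marlow.
Alice holds 100% of Basalt, so Alice controls Basalt.
Alice and Basalt together hold 89% + 5% = 94% of Brightwater, so Alice controls Brightwater.
No other company's threshold is met.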